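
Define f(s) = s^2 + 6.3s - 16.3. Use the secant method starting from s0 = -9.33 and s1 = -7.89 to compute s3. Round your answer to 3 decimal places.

-8.272

f(-9.33) = 11.96990, f(-7.89) = -3.75490
s2 = -7.89000 − (-3.75490)·(-7.89000 − (-9.33000)) / (-3.75490 − 11.96990) = -7.89000 − (-5.40706)/(-15.72480) = -8.23386
f(-8.23386) = -0.37692
s3 = -8.23386 − (-0.37692)·(-8.23386 − (-7.89000)) / (-0.37692 − (-3.75490)) = -8.23386 − (0.12960)/(3.37798) = -8.27222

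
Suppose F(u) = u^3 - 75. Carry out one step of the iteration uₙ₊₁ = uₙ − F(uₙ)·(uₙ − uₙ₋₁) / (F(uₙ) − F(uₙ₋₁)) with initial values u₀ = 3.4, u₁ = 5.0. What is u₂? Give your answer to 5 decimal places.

4.06647

F(3.4) = -35.6960000, F(5.0) = 50.0000000
u₂ = 5.0000000 − 50.0000000·(5.0000000 − 3.4000000) / (50.0000000 − (-35.6960000)) = 5.0000000 − (80.0000000)/(85.6960000) = 4.0664675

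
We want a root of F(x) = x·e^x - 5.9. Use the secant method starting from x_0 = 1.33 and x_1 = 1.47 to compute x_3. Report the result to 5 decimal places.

F(1.33) = -0.8712123, F(1.47) = 0.4933757
x_2 = 1.4700000 − 0.4933757·(1.4700000 − 1.3300000) / (0.4933757 − (-0.8712123)) = 1.4700000 − (0.0690726)/(1.3645880) = 1.4193821
F(1.4193821) = -0.0314727
x_3 = 1.4193821 − (-0.0314727)·(1.4193821 − 1.4700000) / (-0.0314727 − 0.4933757) = 1.4193821 − (0.0015931)/(-0.5248484) = 1.4224174

1.42242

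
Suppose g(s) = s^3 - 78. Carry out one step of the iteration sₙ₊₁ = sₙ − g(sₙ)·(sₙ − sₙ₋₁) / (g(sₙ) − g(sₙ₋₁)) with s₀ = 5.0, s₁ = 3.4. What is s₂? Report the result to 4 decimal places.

4.1225

g(5.0) = 47.000000, g(3.4) = -38.696000
s₂ = 3.400000 − (-38.696000)·(3.400000 − 5.000000) / (-38.696000 − 47.000000) = 3.400000 − (61.913600)/(-85.696000) = 4.122479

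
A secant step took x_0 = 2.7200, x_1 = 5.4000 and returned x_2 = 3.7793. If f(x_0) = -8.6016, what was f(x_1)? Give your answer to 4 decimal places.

The secant line through (2.7200, -8.6016) and (5.4000, f(x_1)) crosses zero at x_2 = 3.7793.
So (2.7200, -8.6016), (5.4000, f(x_1)), (3.7793, 0) are collinear:
f(x_1) = -8.6016 · (5.4000 − 3.7793) / (2.7200 − 3.7793) = -8.6016 · (1.620700)/(-1.059300) = 13.160213

13.1602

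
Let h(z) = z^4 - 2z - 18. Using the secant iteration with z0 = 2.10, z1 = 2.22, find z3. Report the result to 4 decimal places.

2.1742

h(2.10) = -2.751900, h(2.22) = 1.849127
z2 = 2.220000 − 1.849127·(2.220000 − 2.100000) / (1.849127 − (-2.751900)) = 2.220000 − (0.221895)/(4.601027) = 2.171773
h(2.171773) = -0.097262
z3 = 2.171773 − (-0.097262)·(2.171773 − 2.220000) / (-0.097262 − 1.849127) = 2.171773 − (0.004691)/(-1.946389) = 2.174183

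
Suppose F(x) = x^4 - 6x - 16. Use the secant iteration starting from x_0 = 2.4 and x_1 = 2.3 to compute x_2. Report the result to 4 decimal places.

2.3395

F(2.4) = 2.777600, F(2.3) = -1.815900
x_2 = 2.300000 − (-1.815900)·(2.300000 − 2.400000) / (-1.815900 − 2.777600) = 2.300000 − (0.181590)/(-4.593500) = 2.339532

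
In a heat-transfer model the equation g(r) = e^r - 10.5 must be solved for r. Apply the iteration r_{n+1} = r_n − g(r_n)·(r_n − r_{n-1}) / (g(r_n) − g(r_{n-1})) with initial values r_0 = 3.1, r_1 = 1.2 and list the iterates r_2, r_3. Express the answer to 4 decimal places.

1.9226, 2.6745

g(3.1) = 11.697951, g(1.2) = -7.179883
r_2 = 1.200000 − (-7.179883)·(1.200000 − 3.100000) / (-7.179883 − 11.697951) = 1.200000 − (13.641778)/(-18.877834) = 1.922635
g(1.922635) = -3.661047
r_3 = 1.922635 − (-3.661047)·(1.922635 − 1.200000) / (-3.661047 − (-7.179883)) = 1.922635 − (-2.645599)/(3.518836) = 2.674474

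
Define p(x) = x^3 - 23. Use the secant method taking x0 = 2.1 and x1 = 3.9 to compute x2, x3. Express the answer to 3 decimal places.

2.594, 2.767

p(2.1) = -13.73900, p(3.9) = 36.31900
x2 = 3.90000 − 36.31900·(3.90000 − 2.10000) / (36.31900 − (-13.73900)) = 3.90000 − (65.37420)/(50.05800) = 2.59403
p(2.59403) = -5.54478
x3 = 2.59403 − (-5.54478)·(2.59403 − 3.90000) / (-5.54478 − 36.31900) = 2.59403 − (7.24130)/(-41.86378) = 2.76700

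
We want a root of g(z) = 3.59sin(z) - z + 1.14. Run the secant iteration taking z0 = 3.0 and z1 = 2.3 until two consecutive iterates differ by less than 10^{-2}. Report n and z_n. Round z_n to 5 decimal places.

g(3.0) = -1.3533792, g(2.3) = 1.5170817
z2 = 2.3000000 − 1.5170817·(-0.7000000)/(2.8704609) = 2.6699605;  |Δ| = 0.3699605
g(2.6699605) = 0.1011231
z3 = 2.6699605 − 0.1011231·(0.3699605)/(-1.4159586) = 2.6963819;  |Δ| = 0.0264214
g(2.6963819) = -0.0103551
z4 = 2.6963819 − (-0.0103551)·(0.0264214)/(-0.1114782) = 2.6939276;  |Δ| = 0.0024543
|z4 − z3| = 0.0024543 < 10^{-2}

n = 4, z_n = 2.69393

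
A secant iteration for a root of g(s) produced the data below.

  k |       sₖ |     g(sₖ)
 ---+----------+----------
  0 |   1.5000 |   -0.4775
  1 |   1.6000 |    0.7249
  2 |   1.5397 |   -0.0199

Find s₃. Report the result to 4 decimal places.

s₃ = 1.5397 − (-0.0199)·(1.5397 − 1.6000) / (-0.0199 − 0.7249)
   = 1.5397 − (0.001200)/(-0.744800) = 1.541311

1.5413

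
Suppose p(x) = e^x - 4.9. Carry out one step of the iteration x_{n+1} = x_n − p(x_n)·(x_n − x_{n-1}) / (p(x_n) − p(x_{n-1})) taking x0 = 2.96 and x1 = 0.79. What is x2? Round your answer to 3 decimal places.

1.132

p(2.96) = 14.39797, p(0.79) = -2.69660
x2 = 0.79000 − (-2.69660)·(0.79000 − 2.96000) / (-2.69660 − 14.39797) = 0.79000 − (5.85163)/(-17.09458) = 1.13231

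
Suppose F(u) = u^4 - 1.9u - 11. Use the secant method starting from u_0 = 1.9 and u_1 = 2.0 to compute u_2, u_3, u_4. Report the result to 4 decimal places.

F(1.9) = -1.577900, F(2.0) = 1.200000
u_2 = 2.000000 − 1.200000·(2.000000 − 1.900000) / (1.200000 − (-1.577900)) = 2.000000 − (0.120000)/(2.777900) = 1.956802
F(1.956802) = -0.056118
u_3 = 1.956802 − (-0.056118)·(1.956802 − 2.000000) / (-0.056118 − 1.200000) = 1.956802 − (0.002424)/(-1.256118) = 1.958732
F(1.958732) = -0.001858
u_4 = 1.958732 − (-0.001858)·(1.958732 − 1.956802) / (-0.001858 − (-0.056118)) = 1.958732 − (-0.000004)/(0.054260) = 1.958798

1.9568, 1.9587, 1.9588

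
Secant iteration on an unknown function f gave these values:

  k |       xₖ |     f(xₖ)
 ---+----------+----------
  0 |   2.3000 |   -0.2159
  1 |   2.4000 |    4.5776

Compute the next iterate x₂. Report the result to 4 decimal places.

x₂ = 2.4000 − 4.5776·(2.4000 − 2.3000) / (4.5776 − (-0.2159))
   = 2.4000 − (0.457760)/(4.793500) = 2.304504

2.3045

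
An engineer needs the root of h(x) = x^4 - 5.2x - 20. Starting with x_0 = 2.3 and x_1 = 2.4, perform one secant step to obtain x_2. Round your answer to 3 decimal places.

2.385

h(2.3) = -3.97590, h(2.4) = 0.69760
x_2 = 2.40000 − 0.69760·(2.40000 − 2.30000) / (0.69760 − (-3.97590)) = 2.40000 − (0.06976)/(4.67350) = 2.38507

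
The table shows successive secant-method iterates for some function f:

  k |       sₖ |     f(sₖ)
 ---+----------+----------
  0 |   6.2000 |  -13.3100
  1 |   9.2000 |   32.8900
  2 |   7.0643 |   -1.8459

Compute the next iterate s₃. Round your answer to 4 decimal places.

7.1778

s₃ = 7.0643 − (-1.8459)·(7.0643 − 9.2000) / (-1.8459 − 32.8900)
   = 7.0643 − (3.942289)/(-34.735900) = 7.177793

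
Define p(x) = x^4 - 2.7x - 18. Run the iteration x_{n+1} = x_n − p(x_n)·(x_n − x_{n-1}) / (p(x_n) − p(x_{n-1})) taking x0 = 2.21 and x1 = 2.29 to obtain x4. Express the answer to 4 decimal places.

2.2128

p(2.21) = -0.112567, p(2.29) = 3.317585
x2 = 2.290000 − 3.317585·(2.290000 − 2.210000) / (3.317585 − (-0.112567)) = 2.290000 − (0.265407)/(3.430152) = 2.212625
p(2.212625) = -0.006103
x3 = 2.212625 − (-0.006103)·(2.212625 − 2.290000) / (-0.006103 − 3.317585) = 2.212625 − (0.000472)/(-3.323687) = 2.212767
p(2.212767) = -0.000330
x4 = 2.212767 − (-0.000330)·(2.212767 − 2.212625) / (-0.000330 − (-0.006103)) = 2.212767 − (0.000000)/(0.005773) = 2.212776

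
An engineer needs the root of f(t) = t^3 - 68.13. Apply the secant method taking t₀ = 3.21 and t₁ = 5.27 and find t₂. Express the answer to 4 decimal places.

3.8474

f(3.21) = -35.053839, f(5.27) = 78.233183
t₂ = 5.270000 − 78.233183·(5.270000 − 3.210000) / (78.233183 − (-35.053839)) = 5.270000 − (161.160357)/(113.287022) = 3.847416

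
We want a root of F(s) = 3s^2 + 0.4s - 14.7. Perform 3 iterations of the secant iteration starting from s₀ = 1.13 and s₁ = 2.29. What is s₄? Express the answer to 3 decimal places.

F(1.13) = -10.41730, F(2.29) = 1.94830
s₂ = 2.29000 − 1.94830·(2.29000 − 1.13000) / (1.94830 − (-10.41730)) = 2.29000 − (2.26003)/(12.36560) = 2.10723
F(2.10723) = -0.53582
s₃ = 2.10723 − (-0.53582)·(2.10723 − 2.29000) / (-0.53582 − 1.94830) = 2.10723 − (0.09793)/(-2.48412) = 2.14666
F(2.14666) = -0.01695
s₄ = 2.14666 − (-0.01695)·(2.14666 − 2.10723) / (-0.01695 − (-0.53582)) = 2.14666 − (-0.00067)/(0.51887) = 2.14794

2.148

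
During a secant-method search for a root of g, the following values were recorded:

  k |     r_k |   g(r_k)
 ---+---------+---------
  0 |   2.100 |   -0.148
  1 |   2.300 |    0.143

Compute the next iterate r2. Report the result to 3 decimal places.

r2 = 2.300 − 0.143·(2.300 − 2.100) / (0.143 − (-0.148))
   = 2.300 − (0.02860)/(0.29100) = 2.20172

2.202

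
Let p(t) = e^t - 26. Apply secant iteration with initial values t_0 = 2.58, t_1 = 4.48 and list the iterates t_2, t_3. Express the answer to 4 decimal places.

p(2.58) = -12.802862, p(4.48) = 62.234673
t_2 = 4.480000 − 62.234673·(4.480000 − 2.580000) / (62.234673 − (-12.802862)) = 4.480000 − (118.245878)/(75.037535) = 2.904177
p(2.904177) = -7.749784
t_3 = 2.904177 − (-7.749784)·(2.904177 − 4.480000) / (-7.749784 − 62.234673) = 2.904177 − (12.212288)/(-69.984456) = 3.078677

2.9042, 3.0787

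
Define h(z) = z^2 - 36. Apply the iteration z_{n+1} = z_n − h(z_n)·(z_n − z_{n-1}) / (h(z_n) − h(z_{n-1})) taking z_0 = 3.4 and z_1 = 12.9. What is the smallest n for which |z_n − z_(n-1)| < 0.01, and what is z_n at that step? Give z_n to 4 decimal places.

n = 6, z_n = 6.0000

h(3.4) = -24.440000, h(12.9) = 130.410000
z_2 = 12.900000 − 130.410000·(9.500000)/(154.850000) = 4.899387;  |Δ| = 8.000613
h(4.899387) = -11.996012
z_3 = 4.899387 − (-11.996012)·(-8.000613)/(-142.406012) = 5.573343;  |Δ| = 0.673956
h(5.573343) = -4.937848
z_4 = 5.573343 − (-4.937848)·(0.673956)/(7.058164) = 6.044839;  |Δ| = 0.471496
h(6.044839) = 0.540076
z_5 = 6.044839 − 0.540076·(0.471496)/(5.477924) = 5.998353;  |Δ| = 0.046485
h(5.998353) = -0.019757
z_6 = 5.998353 − (-0.019757)·(-0.046485)/(-0.559833) = 5.999994;  |Δ| = 0.001640
|z_6 − z_5| = 0.001640 < 0.01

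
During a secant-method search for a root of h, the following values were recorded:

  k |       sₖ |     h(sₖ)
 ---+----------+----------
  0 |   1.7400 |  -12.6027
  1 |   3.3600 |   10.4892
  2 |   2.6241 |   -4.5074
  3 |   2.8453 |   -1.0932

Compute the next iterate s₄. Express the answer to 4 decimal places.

s₄ = 2.8453 − (-1.0932)·(2.8453 − 2.6241) / (-1.0932 − (-4.5074))
   = 2.8453 − (-0.241816)/(3.414200) = 2.916127

2.9161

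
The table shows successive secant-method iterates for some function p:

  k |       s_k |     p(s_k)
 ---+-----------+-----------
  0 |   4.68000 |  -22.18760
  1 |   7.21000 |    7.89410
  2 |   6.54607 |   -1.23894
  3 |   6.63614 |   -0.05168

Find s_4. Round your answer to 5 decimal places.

6.64006

s_4 = 6.63614 − (-0.05168)·(6.63614 − 6.54607) / (-0.05168 − (-1.23894))
   = 6.63614 − (-0.0046548)/(1.1872600) = 6.6400606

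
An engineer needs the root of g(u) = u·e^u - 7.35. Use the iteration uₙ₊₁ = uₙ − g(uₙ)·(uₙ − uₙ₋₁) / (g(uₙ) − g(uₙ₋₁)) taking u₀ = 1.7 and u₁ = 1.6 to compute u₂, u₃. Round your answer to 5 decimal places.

1.55837, 1.55406

g(1.7) = 1.9557106, g(1.6) = 0.5748519
u₂ = 1.6000000 − 0.5748519·(1.6000000 − 1.7000000) / (0.5748519 − 1.9557106) = 1.6000000 − (-0.0574852)/(-1.3808587) = 1.5583700
g(1.5583700) = 0.0539257
u₃ = 1.5583700 − 0.0539257·(1.5583700 − 1.6000000) / (0.0539257 − 0.5748519) = 1.5583700 − (-0.0022449)/(-0.5209262) = 1.5540605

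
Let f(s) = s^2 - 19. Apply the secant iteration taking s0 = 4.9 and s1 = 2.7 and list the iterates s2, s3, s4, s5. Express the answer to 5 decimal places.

4.24079, 4.38713, 4.35851, 4.35890

f(4.9) = 5.0100000, f(2.7) = -11.7100000
s2 = 2.7000000 − (-11.7100000)·(2.7000000 − 4.9000000) / (-11.7100000 − 5.0100000) = 2.7000000 − (25.7620000)/(-16.7200000) = 4.2407895
f(4.2407895) = -1.0157046
s3 = 4.2407895 − (-1.0157046)·(4.2407895 − 2.7000000) / (-1.0157046 − (-11.7100000)) = 4.2407895 − (-1.5649870)/(10.6942954) = 4.3871280
f(4.3871280) = 0.2468918
s4 = 4.3871280 − 0.2468918·(4.3871280 − 4.2407895) / (0.2468918 − (-1.0157046)) = 4.3871280 − (0.0361298)/(1.2625964) = 4.3585125
f(4.3585125) = -0.0033687
s5 = 4.3585125 − (-0.0033687)·(4.3585125 − 4.3871280) / (-0.0033687 − 0.2468918) = 4.3585125 − (0.0000964)/(-0.2502605) = 4.3588977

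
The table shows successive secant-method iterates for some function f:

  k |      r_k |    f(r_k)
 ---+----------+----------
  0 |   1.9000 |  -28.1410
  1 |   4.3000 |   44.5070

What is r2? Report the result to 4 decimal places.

r2 = 4.3000 − 44.5070·(4.3000 − 1.9000) / (44.5070 − (-28.1410))
   = 4.3000 − (106.816800)/(72.648000) = 2.829666

2.8297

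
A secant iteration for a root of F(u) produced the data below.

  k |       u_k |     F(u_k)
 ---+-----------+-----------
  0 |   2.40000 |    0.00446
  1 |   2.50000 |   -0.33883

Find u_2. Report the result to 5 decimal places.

u_2 = 2.50000 − (-0.33883)·(2.50000 − 2.40000) / (-0.33883 − 0.00446)
   = 2.50000 − (-0.0338830)/(-0.3432900) = 2.4012992

2.40130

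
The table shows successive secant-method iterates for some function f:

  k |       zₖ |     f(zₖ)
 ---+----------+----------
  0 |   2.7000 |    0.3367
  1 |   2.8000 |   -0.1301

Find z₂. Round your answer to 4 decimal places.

z₂ = 2.8000 − (-0.1301)·(2.8000 − 2.7000) / (-0.1301 − 0.3367)
   = 2.8000 − (-0.013010)/(-0.466800) = 2.772129

2.7721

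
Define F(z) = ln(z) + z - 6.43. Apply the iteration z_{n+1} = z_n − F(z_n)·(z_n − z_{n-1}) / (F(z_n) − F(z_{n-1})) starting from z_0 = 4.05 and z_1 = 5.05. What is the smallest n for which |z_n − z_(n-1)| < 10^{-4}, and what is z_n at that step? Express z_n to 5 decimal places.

n = 4, z_n = 4.85085

F(4.05) = -0.9812831, F(5.05) = 0.2393882
z_2 = 5.0500000 − 0.2393882·(1.0000000)/(1.2206714) = 4.8538880;  |Δ| = 0.1961120
F(4.8538880) = 0.0036681
z_3 = 4.8538880 − 0.0036681·(-0.1961120)/(-0.2357202) = 4.8508363;  |Δ| = 0.0030517
F(4.8508363) = -0.0000126
z_4 = 4.8508363 − (-0.0000126)·(-0.0030517)/(-0.0036807) = 4.8508467;  |Δ| = 0.0000104
|z_4 − z_3| = 0.0000104 < 10^{-4}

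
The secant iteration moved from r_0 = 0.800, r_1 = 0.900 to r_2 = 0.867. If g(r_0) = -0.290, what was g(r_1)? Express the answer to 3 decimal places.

The secant line through (0.800, -0.290) and (0.900, g(r_1)) crosses zero at r_2 = 0.867.
So (0.800, -0.290), (0.900, g(r_1)), (0.867, 0) are collinear:
g(r_1) = -0.290 · (0.900 − 0.867) / (0.800 − 0.867) = -0.290 · (0.03300)/(-0.06700) = 0.14284

0.143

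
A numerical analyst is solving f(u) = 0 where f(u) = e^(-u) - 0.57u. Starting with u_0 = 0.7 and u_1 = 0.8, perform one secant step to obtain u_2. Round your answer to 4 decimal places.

0.7936

f(0.7) = 0.097585, f(0.8) = -0.006671
u_2 = 0.800000 − (-0.006671)·(0.800000 − 0.700000) / (-0.006671 − 0.097585) = 0.800000 − (-0.000667)/(-0.104256) = 0.793601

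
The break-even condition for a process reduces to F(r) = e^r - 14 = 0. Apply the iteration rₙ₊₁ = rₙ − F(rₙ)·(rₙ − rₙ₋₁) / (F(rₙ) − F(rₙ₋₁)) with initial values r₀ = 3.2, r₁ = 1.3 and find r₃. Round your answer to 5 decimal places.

F(3.2) = 10.5325302, F(1.3) = -10.3307033
r₂ = 1.3000000 − (-10.3307033)·(1.3000000 − 3.2000000) / (-10.3307033 − 10.5325302) = 1.3000000 − (19.6283363)/(-20.8632335) = 2.2408099
F(2.2408099) = -4.5990581
r₃ = 2.2408099 − (-4.5990581)·(2.2408099 − 1.3000000) / (-4.5990581 − (-10.3307033)) = 2.2408099 − (-4.3268393)/(5.7316452) = 2.9957134

2.99571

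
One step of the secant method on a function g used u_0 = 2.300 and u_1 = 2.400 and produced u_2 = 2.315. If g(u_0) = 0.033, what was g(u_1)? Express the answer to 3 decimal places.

-0.187

The secant line through (2.300, 0.033) and (2.400, g(u_1)) crosses zero at u_2 = 2.315.
So (2.300, 0.033), (2.400, g(u_1)), (2.315, 0) are collinear:
g(u_1) = 0.033 · (2.400 − 2.315) / (2.300 − 2.315) = 0.033 · (0.08500)/(-0.01500) = -0.18700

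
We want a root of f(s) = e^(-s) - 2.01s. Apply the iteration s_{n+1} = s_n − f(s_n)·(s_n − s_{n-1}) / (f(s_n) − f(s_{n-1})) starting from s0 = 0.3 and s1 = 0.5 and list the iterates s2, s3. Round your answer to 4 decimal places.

f(0.3) = 0.137818, f(0.5) = -0.398469
s2 = 0.500000 − (-0.398469)·(0.500000 − 0.300000) / (-0.398469 − 0.137818) = 0.500000 − (-0.079694)/(-0.536288) = 0.351397
f(0.351397) = -0.002604
s3 = 0.351397 − (-0.002604)·(0.351397 − 0.500000) / (-0.002604 − (-0.398469)) = 0.351397 − (0.000387)/(0.395865) = 0.350420

0.3514, 0.3504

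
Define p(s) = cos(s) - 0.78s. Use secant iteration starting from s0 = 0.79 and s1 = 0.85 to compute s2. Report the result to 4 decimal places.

p(0.79) = 0.087645, p(0.85) = -0.003017
s2 = 0.850000 − (-0.003017)·(0.850000 − 0.790000) / (-0.003017 − 0.087645) = 0.850000 − (-0.000181)/(-0.090662) = 0.848003

0.8480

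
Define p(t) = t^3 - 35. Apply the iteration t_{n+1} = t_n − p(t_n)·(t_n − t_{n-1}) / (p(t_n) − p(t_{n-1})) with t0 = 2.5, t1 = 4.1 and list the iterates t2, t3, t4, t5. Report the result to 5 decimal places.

3.08166, 3.22892, 3.27363, 3.27103

p(2.5) = -19.3750000, p(4.1) = 33.9210000
t2 = 4.1000000 − 33.9210000·(4.1000000 − 2.5000000) / (33.9210000 − (-19.3750000)) = 4.1000000 − (54.2736000)/(53.2960000) = 3.0816572
p(3.0816572) = -5.7347012
t3 = 3.0816572 − (-5.7347012)·(3.0816572 − 4.1000000) / (-5.7347012 − 33.9210000) = 3.0816572 − (5.8398919)/(-39.6557012) = 3.2289220
p(3.2289220) = -1.3354606
t4 = 3.2289220 − (-1.3354606)·(3.2289220 − 3.0816572) / (-1.3354606 − (-5.7347012)) = 3.2289220 − (-0.1966664)/(4.3992405) = 3.2736267
p(3.2736267) = 0.0822510
t5 = 3.2736267 − 0.0822510·(3.2736267 − 3.2289220) / (0.0822510 − (-1.3354606)) = 3.2736267 − (0.0036770)/(1.4177116) = 3.2710331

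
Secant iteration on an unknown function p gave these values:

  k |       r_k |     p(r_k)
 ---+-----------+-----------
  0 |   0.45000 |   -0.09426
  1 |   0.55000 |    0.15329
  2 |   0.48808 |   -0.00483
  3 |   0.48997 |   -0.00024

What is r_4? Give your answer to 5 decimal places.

0.49007

r_4 = 0.48997 − (-0.00024)·(0.48997 − 0.48808) / (-0.00024 − (-0.00483))
   = 0.48997 − (-0.0000005)/(0.0045900) = 0.4900688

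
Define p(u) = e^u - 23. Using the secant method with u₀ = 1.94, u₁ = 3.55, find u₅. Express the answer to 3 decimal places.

3.135

p(1.94) = -16.04125, p(3.55) = 11.81332
u₂ = 3.55000 − 11.81332·(3.55000 − 1.94000) / (11.81332 − (-16.04125)) = 3.55000 − (19.01944)/(27.85457) = 2.86719
p(2.86719) = -5.41251
u₃ = 2.86719 − (-5.41251)·(2.86719 − 3.55000) / (-5.41251 − 11.81332) = 2.86719 − (3.69573)/(-17.22583) = 3.08173
p(3.08173) = -1.20385
u₄ = 3.08173 − (-1.20385)·(3.08173 − 2.86719) / (-1.20385 − (-5.41251)) = 3.08173 − (-0.25828)/(4.20867) = 3.14310
p(3.14310) = 0.17565
u₅ = 3.14310 − 0.17565·(3.14310 − 3.08173) / (0.17565 − (-1.20385)) = 3.14310 − (0.01078)/(1.37950) = 3.13529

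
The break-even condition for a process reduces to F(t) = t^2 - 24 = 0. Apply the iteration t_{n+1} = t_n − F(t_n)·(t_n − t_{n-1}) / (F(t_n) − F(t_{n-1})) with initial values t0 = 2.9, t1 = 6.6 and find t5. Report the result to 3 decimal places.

4.899

F(2.9) = -15.59000, F(6.6) = 19.56000
t2 = 6.60000 − 19.56000·(6.60000 − 2.90000) / (19.56000 − (-15.59000)) = 6.60000 − (72.37200)/(35.15000) = 4.54105
F(4.54105) = -3.37884
t3 = 4.54105 − (-3.37884)·(4.54105 − 6.60000) / (-3.37884 − 19.56000) = 4.54105 − (6.95686)/(-22.93884) = 4.84433
F(4.84433) = -0.53246
t4 = 4.84433 − (-0.53246)·(4.84433 − 4.54105) / (-0.53246 − (-3.37884)) = 4.84433 − (-0.16148)/(2.84638) = 4.90106
F(4.90106) = 0.02042
t5 = 4.90106 − 0.02042·(4.90106 − 4.84433) / (0.02042 − (-0.53246)) = 4.90106 − (0.00116)/(0.55288) = 4.89897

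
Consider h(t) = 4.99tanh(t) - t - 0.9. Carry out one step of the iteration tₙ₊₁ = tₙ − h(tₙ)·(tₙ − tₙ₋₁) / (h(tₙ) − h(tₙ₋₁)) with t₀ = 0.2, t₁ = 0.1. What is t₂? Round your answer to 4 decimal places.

0.2297

h(0.2) = -0.115097, h(0.1) = -0.502657
t₂ = 0.100000 − (-0.502657)·(0.100000 − 0.200000) / (-0.502657 − (-0.115097)) = 0.100000 − (0.050266)/(-0.387560) = 0.229698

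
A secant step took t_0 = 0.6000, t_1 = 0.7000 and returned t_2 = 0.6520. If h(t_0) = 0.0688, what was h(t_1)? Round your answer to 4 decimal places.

The secant line through (0.6000, 0.0688) and (0.7000, h(t_1)) crosses zero at t_2 = 0.6520.
So (0.6000, 0.0688), (0.7000, h(t_1)), (0.6520, 0) are collinear:
h(t_1) = 0.0688 · (0.7000 − 0.6520) / (0.6000 − 0.6520) = 0.0688 · (0.048000)/(-0.052000) = -0.063508

-0.0635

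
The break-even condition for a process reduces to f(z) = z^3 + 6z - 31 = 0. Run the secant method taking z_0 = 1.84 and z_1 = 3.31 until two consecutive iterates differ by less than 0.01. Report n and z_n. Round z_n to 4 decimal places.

n = 5, z_n = 2.5151

f(1.84) = -13.730496, f(3.31) = 25.124691
z_2 = 3.310000 − 25.124691·(1.470000)/(38.855187) = 2.359463;  |Δ| = 0.950537
f(2.359463) = -3.707938
z_3 = 2.359463 − (-3.707938)·(-0.950537)/(-28.832629) = 2.481704;  |Δ| = 0.122241
f(2.481704) = -0.825321
z_4 = 2.481704 − (-0.825321)·(0.122241)/(2.882618) = 2.516703;  |Δ| = 0.034999
f(2.516703) = 0.040492
z_5 = 2.516703 − 0.040492·(0.034999)/(0.865812) = 2.515066;  |Δ| = 0.001637
|z_5 − z_4| = 0.001637 < 0.01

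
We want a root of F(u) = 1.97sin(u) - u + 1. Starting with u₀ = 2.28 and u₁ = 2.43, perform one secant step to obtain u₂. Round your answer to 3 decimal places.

F(2.28) = 0.21499, F(2.43) = -0.14351
u₂ = 2.43000 − (-0.14351)·(2.43000 − 2.28000) / (-0.14351 − 0.21499) = 2.43000 − (-0.02153)/(-0.35850) = 2.36995

2.370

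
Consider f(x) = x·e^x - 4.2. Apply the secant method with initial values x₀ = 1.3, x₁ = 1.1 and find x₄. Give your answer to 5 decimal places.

1.22893

f(1.3) = 0.5700857, f(1.1) = -0.8954174
x₂ = 1.1000000 − (-0.8954174)·(1.1000000 − 1.3000000) / (-0.8954174 − 0.5700857) = 1.1000000 − (0.1790835)/(-1.4655030) = 1.2221993
f(1.2221993) = -0.0510667
x₃ = 1.2221993 − (-0.0510667)·(1.2221993 − 1.1000000) / (-0.0510667 − (-0.8954174)) = 1.2221993 − (-0.0062403)/(0.8443507) = 1.2295900
f(1.2295900) = 0.0049851
x₄ = 1.2295900 − 0.0049851·(1.2295900 − 1.2221993) / (0.0049851 − (-0.0510667)) = 1.2295900 − (0.0000368)/(0.0560517) = 1.2289327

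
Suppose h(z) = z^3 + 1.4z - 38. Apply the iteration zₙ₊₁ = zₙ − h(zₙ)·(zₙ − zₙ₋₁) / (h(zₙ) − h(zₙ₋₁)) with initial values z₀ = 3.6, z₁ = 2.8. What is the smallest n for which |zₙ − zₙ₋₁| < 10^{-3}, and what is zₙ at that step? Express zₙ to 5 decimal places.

n = 5, zₙ = 3.22325

h(3.6) = 13.6960000, h(2.8) = -12.1280000
z₂ = 2.8000000 − (-12.1280000)·(-0.8000000)/(-25.8240000) = 3.1757125;  |Δ| = 0.3757125
h(3.1757125) = -1.5264655
z₃ = 3.1757125 − (-1.5264655)·(0.3757125)/(10.6015345) = 3.2298096;  |Δ| = 0.0540971
h(3.2298096) = 0.2140417
z₄ = 3.2298096 − 0.2140417·(0.0540971)/(1.7405072) = 3.2231569;  |Δ| = 0.0066527
h(3.2231569) = -0.0030391
z₅ = 3.2231569 − (-0.0030391)·(-0.0066527)/(-0.2170809) = 3.2232501;  |Δ| = 0.0000931
|z₅ − z₄| = 0.0000931 < 10^{-3}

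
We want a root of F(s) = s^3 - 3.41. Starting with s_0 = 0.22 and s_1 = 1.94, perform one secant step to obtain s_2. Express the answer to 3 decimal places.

F(0.22) = -3.39935, F(1.94) = 3.89138
s_2 = 1.94000 − 3.89138·(1.94000 − 0.22000) / (3.89138 − (-3.39935)) = 1.94000 − (6.69318)/(7.29074) = 1.02196

1.022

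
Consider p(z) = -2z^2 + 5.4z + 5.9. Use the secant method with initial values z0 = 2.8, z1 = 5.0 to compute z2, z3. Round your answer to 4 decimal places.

p(2.8) = 5.340000, p(5.0) = -17.100000
z2 = 5.000000 − (-17.100000)·(5.000000 − 2.800000) / (-17.100000 − 5.340000) = 5.000000 − (-37.620000)/(-22.440000) = 3.323529
p(3.323529) = 1.755363
z3 = 3.323529 − 1.755363·(3.323529 − 5.000000) / (1.755363 − (-17.100000)) = 3.323529 − (-2.942815)/(18.855363) = 3.479603

3.3235, 3.4796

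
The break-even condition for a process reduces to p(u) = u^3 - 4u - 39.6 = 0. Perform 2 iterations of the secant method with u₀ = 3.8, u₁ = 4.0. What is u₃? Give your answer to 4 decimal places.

p(3.8) = 0.072000, p(4.0) = 8.400000
u₂ = 4.000000 − 8.400000·(4.000000 − 3.800000) / (8.400000 − 0.072000) = 4.000000 − (1.680000)/(8.328000) = 3.798271
p(3.798271) = 0.004046
u₃ = 3.798271 − 0.004046·(3.798271 − 4.000000) / (0.004046 − 8.400000) = 3.798271 − (-0.000816)/(-8.395954) = 3.798174

3.7982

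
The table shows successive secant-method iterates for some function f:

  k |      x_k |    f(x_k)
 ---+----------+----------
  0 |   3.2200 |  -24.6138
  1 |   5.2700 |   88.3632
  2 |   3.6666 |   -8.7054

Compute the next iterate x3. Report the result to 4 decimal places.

3.8104

x3 = 3.6666 − (-8.7054)·(3.6666 − 5.2700) / (-8.7054 − 88.3632)
   = 3.6666 − (13.958238)/(-97.068600) = 3.810398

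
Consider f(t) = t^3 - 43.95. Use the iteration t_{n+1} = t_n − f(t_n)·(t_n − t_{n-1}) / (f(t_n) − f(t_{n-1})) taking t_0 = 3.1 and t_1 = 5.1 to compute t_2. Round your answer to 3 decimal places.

f(3.1) = -14.15900, f(5.1) = 88.70100
t_2 = 5.10000 − 88.70100·(5.10000 − 3.10000) / (88.70100 − (-14.15900)) = 5.10000 − (177.40200)/(102.86000) = 3.37531

3.375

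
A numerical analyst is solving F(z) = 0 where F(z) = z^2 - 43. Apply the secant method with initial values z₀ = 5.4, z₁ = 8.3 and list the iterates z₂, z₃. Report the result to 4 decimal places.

6.4102, 6.5400

F(5.4) = -13.840000, F(8.3) = 25.890000
z₂ = 8.300000 − 25.890000·(8.300000 − 5.400000) / (25.890000 − (-13.840000)) = 8.300000 − (75.081000)/(39.730000) = 6.410219
F(6.410219) = -1.909093
z₃ = 6.410219 − (-1.909093)·(6.410219 − 8.300000) / (-1.909093 − 25.890000) = 6.410219 − (3.607767)/(-27.799093) = 6.539999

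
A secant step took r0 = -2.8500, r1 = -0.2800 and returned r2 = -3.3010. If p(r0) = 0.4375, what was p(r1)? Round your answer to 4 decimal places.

2.9306

The secant line through (-2.8500, 0.4375) and (-0.2800, p(r1)) crosses zero at r2 = -3.3010.
So (-2.8500, 0.4375), (-0.2800, p(r1)), (-3.3010, 0) are collinear:
p(r1) = 0.4375 · (-0.2800 − (-3.3010)) / (-2.8500 − (-3.3010)) = 0.4375 · (3.021000)/(0.451000) = 2.930571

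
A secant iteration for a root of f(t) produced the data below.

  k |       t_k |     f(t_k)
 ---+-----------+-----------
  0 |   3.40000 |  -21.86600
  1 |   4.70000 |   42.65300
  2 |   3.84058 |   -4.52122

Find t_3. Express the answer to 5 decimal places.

3.92295

t_3 = 3.84058 − (-4.52122)·(3.84058 − 4.70000) / (-4.52122 − 42.65300)
   = 3.84058 − (3.8856269)/(-47.1742200) = 3.9229476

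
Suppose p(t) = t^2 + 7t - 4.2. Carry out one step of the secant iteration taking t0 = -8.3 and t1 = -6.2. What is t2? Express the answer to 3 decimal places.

p(-8.3) = 6.59000, p(-6.2) = -9.16000
t2 = -6.20000 − (-9.16000)·(-6.20000 − (-8.30000)) / (-9.16000 − 6.59000) = -6.20000 − (-19.23600)/(-15.75000) = -7.42133

-7.421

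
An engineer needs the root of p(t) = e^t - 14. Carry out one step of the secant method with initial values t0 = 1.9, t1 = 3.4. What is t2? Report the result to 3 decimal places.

2.371

p(1.9) = -7.31411, p(3.4) = 15.96410
t2 = 3.40000 − 15.96410·(3.40000 − 1.90000) / (15.96410 − (-7.31411)) = 3.40000 − (23.94615)/(23.27821) = 2.37131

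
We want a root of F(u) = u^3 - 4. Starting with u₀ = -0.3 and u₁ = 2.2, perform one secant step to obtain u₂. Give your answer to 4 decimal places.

F(-0.3) = -4.027000, F(2.2) = 6.648000
u₂ = 2.200000 − 6.648000·(2.200000 − (-0.300000)) / (6.648000 − (-4.027000)) = 2.200000 − (16.620000)/(10.675000) = 0.643091

0.6431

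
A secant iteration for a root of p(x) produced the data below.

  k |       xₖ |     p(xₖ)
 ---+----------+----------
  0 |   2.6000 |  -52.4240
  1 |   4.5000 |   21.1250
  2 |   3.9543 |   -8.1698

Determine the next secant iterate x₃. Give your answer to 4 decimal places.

x₃ = 3.9543 − (-8.1698)·(3.9543 − 4.5000) / (-8.1698 − 21.1250)
   = 3.9543 − (4.458260)/(-29.294800) = 4.106486

4.1065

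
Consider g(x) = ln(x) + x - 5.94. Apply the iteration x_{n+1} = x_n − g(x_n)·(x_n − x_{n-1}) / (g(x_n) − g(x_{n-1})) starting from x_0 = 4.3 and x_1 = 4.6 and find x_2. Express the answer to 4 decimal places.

4.4481

g(4.3) = -0.181385, g(4.6) = 0.186056
x_2 = 4.600000 − 0.186056·(4.600000 − 4.300000) / (0.186056 − (-0.181385)) = 4.600000 − (0.055817)/(0.367441) = 4.448093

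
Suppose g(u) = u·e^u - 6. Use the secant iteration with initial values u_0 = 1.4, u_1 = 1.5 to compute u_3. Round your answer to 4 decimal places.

g(1.4) = -0.322720, g(1.5) = 0.722534
u_2 = 1.500000 − 0.722534·(1.500000 − 1.400000) / (0.722534 − (-0.322720)) = 1.500000 − (0.072253)/(1.045254) = 1.430875
g(1.430875) = -0.015572
u_3 = 1.430875 − (-0.015572)·(1.430875 − 1.500000) / (-0.015572 − 0.722534) = 1.430875 − (0.001076)/(-0.738105) = 1.432333

1.4323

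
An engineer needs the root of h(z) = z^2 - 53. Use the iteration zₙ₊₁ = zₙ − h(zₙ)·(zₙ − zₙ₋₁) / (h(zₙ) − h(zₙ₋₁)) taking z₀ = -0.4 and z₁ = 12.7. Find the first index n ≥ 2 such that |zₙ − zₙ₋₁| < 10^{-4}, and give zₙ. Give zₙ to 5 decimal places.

h(-0.4) = -52.8400000, h(12.7) = 108.2900000
z₂ = 12.7000000 − 108.2900000·(13.1000000)/(161.1300000) = 3.8959350;  |Δ| = 8.8040650
h(3.8959350) = -37.8216908
z₃ = 3.8959350 − (-37.8216908)·(-8.8040650)/(-146.1116908) = 6.1749081;  |Δ| = 2.2789732
h(6.1749081) = -14.8705094
z₄ = 6.1749081 − (-14.8705094)·(2.2789732)/(22.9511814) = 7.6514985;  |Δ| = 1.4765903
h(7.6514985) = 5.5454287
z₅ = 7.6514985 − 5.5454287·(1.4765903)/(20.4159381) = 7.2504233;  |Δ| = 0.4010752
h(7.2504233) = -0.4313624
z₆ = 7.2504233 − (-0.4313624)·(-0.4010752)/(-5.9767911) = 7.2793700;  |Δ| = 0.0289468
h(7.2793700) = -0.0107719
z₇ = 7.2793700 − (-0.0107719)·(0.0289468)/(0.4205905) = 7.2801114;  |Δ| = 0.0007414
h(7.2801114) = 0.0000220
z₈ = 7.2801114 − 0.0000220·(0.0007414)/(0.0107939) = 7.2801099;  |Δ| = 0.0000015
|z₈ − z₇| = 0.0000015 < 10^{-4}

n = 8, zₙ = 7.28011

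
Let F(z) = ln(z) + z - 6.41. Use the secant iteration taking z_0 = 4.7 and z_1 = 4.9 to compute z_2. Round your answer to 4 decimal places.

F(4.7) = -0.162437, F(4.9) = 0.079235
z_2 = 4.900000 − 0.079235·(4.900000 − 4.700000) / (0.079235 − (-0.162437)) = 4.900000 − (0.015847)/(0.241673) = 4.834428

4.8344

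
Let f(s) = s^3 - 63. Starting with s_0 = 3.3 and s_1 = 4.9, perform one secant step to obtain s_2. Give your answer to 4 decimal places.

f(3.3) = -27.063000, f(4.9) = 54.649000
s_2 = 4.900000 − 54.649000·(4.900000 − 3.300000) / (54.649000 − (-27.063000)) = 4.900000 − (87.438400)/(81.712000) = 3.829920

3.8299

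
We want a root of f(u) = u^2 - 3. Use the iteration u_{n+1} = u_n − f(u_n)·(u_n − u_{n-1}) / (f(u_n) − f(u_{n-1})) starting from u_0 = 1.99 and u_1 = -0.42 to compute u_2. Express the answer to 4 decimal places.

1.3785

f(1.99) = 0.960100, f(-0.42) = -2.823600
u_2 = -0.420000 − (-2.823600)·(-0.420000 − 1.990000) / (-2.823600 − 0.960100) = -0.420000 − (6.804876)/(-3.783700) = 1.378471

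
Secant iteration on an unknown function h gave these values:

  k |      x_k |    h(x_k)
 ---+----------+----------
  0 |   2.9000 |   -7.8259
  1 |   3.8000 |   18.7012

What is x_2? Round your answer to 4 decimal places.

3.1655

x_2 = 3.8000 − 18.7012·(3.8000 − 2.9000) / (18.7012 − (-7.8259))
   = 3.8000 − (16.831080)/(26.527100) = 3.165514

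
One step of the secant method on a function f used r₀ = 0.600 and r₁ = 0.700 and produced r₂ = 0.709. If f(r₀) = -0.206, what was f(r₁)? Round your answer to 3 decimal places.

-0.017

The secant line through (0.600, -0.206) and (0.700, f(r₁)) crosses zero at r₂ = 0.709.
So (0.600, -0.206), (0.700, f(r₁)), (0.709, 0) are collinear:
f(r₁) = -0.206 · (0.700 − 0.709) / (0.600 − 0.709) = -0.206 · (-0.00900)/(-0.10900) = -0.01701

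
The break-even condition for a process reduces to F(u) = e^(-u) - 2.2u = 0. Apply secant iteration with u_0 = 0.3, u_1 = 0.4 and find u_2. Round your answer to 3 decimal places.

0.328

F(0.3) = 0.08082, F(0.4) = -0.20968
u_2 = 0.40000 − (-0.20968)·(0.40000 − 0.30000) / (-0.20968 − 0.08082) = 0.40000 − (-0.02097)/(-0.29050) = 0.32782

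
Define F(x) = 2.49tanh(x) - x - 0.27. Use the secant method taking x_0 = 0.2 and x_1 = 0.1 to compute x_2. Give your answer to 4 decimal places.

0.1850

F(0.2) = 0.021465, F(0.1) = -0.121827
x_2 = 0.100000 − (-0.121827)·(0.100000 − 0.200000) / (-0.121827 − 0.021465) = 0.100000 − (0.012183)/(-0.143291) = 0.185020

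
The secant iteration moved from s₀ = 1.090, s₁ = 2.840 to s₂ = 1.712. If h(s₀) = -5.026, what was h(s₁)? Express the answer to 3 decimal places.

The secant line through (1.090, -5.026) and (2.840, h(s₁)) crosses zero at s₂ = 1.712.
So (1.090, -5.026), (2.840, h(s₁)), (1.712, 0) are collinear:
h(s₁) = -5.026 · (2.840 − 1.712) / (1.090 − 1.712) = -5.026 · (1.12800)/(-0.62200) = 9.11468

9.115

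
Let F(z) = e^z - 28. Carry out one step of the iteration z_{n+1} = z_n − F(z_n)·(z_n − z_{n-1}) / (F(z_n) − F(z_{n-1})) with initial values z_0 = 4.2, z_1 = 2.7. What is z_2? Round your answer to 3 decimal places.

3.080

F(4.2) = 38.68633, F(2.7) = -13.12027
z_2 = 2.70000 − (-13.12027)·(2.70000 − 4.20000) / (-13.12027 − 38.68633) = 2.70000 − (19.68040)/(-51.80660) = 3.07988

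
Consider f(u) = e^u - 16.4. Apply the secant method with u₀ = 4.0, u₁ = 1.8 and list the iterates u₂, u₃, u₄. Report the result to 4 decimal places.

f(4.0) = 38.198150, f(1.8) = -10.350353
u₂ = 1.800000 − (-10.350353)·(1.800000 − 4.000000) / (-10.350353 − 38.198150) = 1.800000 − (22.770776)/(-48.548503) = 2.269031
f(2.269031) = -6.729969
u₃ = 2.269031 − (-6.729969)·(2.269031 − 1.800000) / (-6.729969 − (-10.350353)) = 2.269031 − (-3.156567)/(3.620383) = 3.140919
f(3.140919) = 6.725113
u₄ = 3.140919 − 6.725113·(3.140919 − 2.269031) / (6.725113 − (-6.729969)) = 3.140919 − (5.863543)/(13.455082) = 2.705133

2.2690, 3.1409, 2.7051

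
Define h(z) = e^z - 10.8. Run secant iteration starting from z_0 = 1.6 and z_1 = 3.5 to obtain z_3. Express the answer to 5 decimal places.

h(1.6) = -5.8469676, h(3.5) = 22.3154520
z_2 = 3.5000000 − 22.3154520·(3.5000000 − 1.6000000) / (22.3154520 − (-5.8469676)) = 3.5000000 − (42.3993587)/(28.1624195) = 1.9944703
h(1.9944703) = -3.4516903
z_3 = 1.9944703 − (-3.4516903)·(1.9944703 − 3.5000000) / (-3.4516903 − 22.3154520) = 1.9944703 − (5.1966223)/(-25.7671423) = 2.1961466

2.19615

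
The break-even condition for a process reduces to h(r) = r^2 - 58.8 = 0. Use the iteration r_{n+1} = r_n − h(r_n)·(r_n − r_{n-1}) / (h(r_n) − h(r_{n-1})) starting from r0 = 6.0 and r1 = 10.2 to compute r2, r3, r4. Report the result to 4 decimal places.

7.4074, 7.6306, 7.6688

h(6.0) = -22.800000, h(10.2) = 45.240000
r2 = 10.200000 − 45.240000·(10.200000 − 6.000000) / (45.240000 − (-22.800000)) = 10.200000 − (190.008000)/(68.040000) = 7.407407
h(7.407407) = -3.930316
r3 = 7.407407 − (-3.930316)·(7.407407 − 10.200000) / (-3.930316 − 45.240000) = 7.407407 − (10.975770)/(-49.170316) = 7.630627
h(7.630627) = -0.573534
r4 = 7.630627 − (-0.573534)·(7.630627 − 7.407407) / (-0.573534 − (-3.930316)) = 7.630627 − (-0.128024)/(3.356781) = 7.668766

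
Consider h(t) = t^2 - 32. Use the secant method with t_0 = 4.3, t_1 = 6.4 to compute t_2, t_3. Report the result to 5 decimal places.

h(4.3) = -13.5100000, h(6.4) = 8.9600000
t_2 = 6.4000000 − 8.9600000·(6.4000000 − 4.3000000) / (8.9600000 − (-13.5100000)) = 6.4000000 − (18.8160000)/(22.4700000) = 5.5626168
h(5.5626168) = -1.0572941
t_3 = 5.5626168 − (-1.0572941)·(5.5626168 − 6.4000000) / (-1.0572941 − 8.9600000) = 5.5626168 − (0.8853603)/(-10.0172941) = 5.6510000

5.56262, 5.65100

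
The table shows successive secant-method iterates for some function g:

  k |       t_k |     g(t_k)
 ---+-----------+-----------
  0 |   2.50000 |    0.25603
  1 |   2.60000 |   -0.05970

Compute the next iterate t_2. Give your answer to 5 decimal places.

t_2 = 2.60000 − (-0.05970)·(2.60000 − 2.50000) / (-0.05970 − 0.25603)
   = 2.60000 − (-0.0059700)/(-0.3157300) = 2.5810914

2.58109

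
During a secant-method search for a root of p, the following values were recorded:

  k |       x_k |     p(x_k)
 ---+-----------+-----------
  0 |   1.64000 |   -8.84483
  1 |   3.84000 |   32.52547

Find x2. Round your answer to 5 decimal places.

2.11035

x2 = 3.84000 − 32.52547·(3.84000 − 1.64000) / (32.52547 − (-8.84483))
   = 3.84000 − (71.5560340)/(41.3703000) = 2.1103525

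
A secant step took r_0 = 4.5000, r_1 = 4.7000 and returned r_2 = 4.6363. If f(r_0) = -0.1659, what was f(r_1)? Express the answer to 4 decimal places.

0.0775

The secant line through (4.5000, -0.1659) and (4.7000, f(r_1)) crosses zero at r_2 = 4.6363.
So (4.5000, -0.1659), (4.7000, f(r_1)), (4.6363, 0) are collinear:
f(r_1) = -0.1659 · (4.7000 − 4.6363) / (4.5000 − 4.6363) = -0.1659 · (0.063700)/(-0.136300) = 0.077534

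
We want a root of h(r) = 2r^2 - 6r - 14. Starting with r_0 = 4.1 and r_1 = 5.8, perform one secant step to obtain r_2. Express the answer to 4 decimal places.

h(4.1) = -4.980000, h(5.8) = 18.480000
r_2 = 5.800000 − 18.480000·(5.800000 − 4.100000) / (18.480000 − (-4.980000)) = 5.800000 − (31.416000)/(23.460000) = 4.460870

4.4609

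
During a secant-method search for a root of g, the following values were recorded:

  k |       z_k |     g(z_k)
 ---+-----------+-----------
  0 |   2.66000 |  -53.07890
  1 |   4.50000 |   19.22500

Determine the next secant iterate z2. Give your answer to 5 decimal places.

4.01076

z2 = 4.50000 − 19.22500·(4.50000 − 2.66000) / (19.22500 − (-53.07890))
   = 4.50000 − (35.3740000)/(72.3039000) = 4.0107594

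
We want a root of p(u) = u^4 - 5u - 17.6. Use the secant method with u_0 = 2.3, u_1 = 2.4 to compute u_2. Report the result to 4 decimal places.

2.3238

p(2.3) = -1.115900, p(2.4) = 3.577600
u_2 = 2.400000 − 3.577600·(2.400000 − 2.300000) / (3.577600 − (-1.115900)) = 2.400000 − (0.357760)/(4.693500) = 2.323775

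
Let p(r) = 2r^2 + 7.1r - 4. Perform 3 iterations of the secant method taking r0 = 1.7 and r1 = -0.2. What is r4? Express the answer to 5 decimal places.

0.49332

p(1.7) = 13.8500000, p(-0.2) = -5.3400000
r2 = -0.2000000 − (-5.3400000)·(-0.2000000 − 1.7000000) / (-5.3400000 − 13.8500000) = -0.2000000 − (10.1460000)/(-19.1900000) = 0.3287129
p(0.3287129) = -1.4500343
r3 = 0.3287129 − (-1.4500343)·(0.3287129 − (-0.2000000)) / (-1.4500343 − (-5.3400000)) = 0.3287129 − (-0.7666518)/(3.8899657) = 0.5257973
p(0.5257973) = 0.2860868
r4 = 0.5257973 − 0.2860868·(0.5257973 − 0.3287129) / (0.2860868 − (-1.4500343)) = 0.5257973 − (0.0563833)/(1.7361211) = 0.4933208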